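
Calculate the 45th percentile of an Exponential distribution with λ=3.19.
0.1874

We have X ~ Exponential(λ=3.19).

We want to find x such that P(X ≤ x) = 0.45.

This is the 45th percentile, which means 45% of values fall below this point.

Using the inverse CDF (quantile function):
x = F⁻¹(0.45) = 0.1874

Verification: P(X ≤ 0.1874) = 0.45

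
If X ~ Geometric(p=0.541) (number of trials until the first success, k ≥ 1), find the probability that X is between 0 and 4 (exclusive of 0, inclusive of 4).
0.955614

We have X ~ Geometric(p=0.541) (number of trials until the first success, k ≥ 1).

To find P(0 < X ≤ 4), we use:
P(0 < X ≤ 4) = P(X ≤ 4) - P(X ≤ 0)
                 = F(4) - F(0)
                 = 0.955614 - 0.000000
                 = 0.955614

So there's approximately a 95.6% chance that X falls in this range.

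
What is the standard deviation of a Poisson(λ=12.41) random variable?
3.5228

We have X ~ Poisson(λ=12.41).

For a Poisson distribution with λ=12.41:
σ = √Var(X) = 3.5228

The standard deviation is the square root of the variance.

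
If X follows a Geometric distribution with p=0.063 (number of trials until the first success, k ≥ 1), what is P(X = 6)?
0.045503

We have X ~ Geometric(p=0.063) (number of trials until the first success, k ≥ 1).

For a Geometric distribution, the PMF gives us the probability of each outcome.

Using the PMF formula:
P(X = 6) = 0.045503

Rounded to 4 decimal places: 0.0455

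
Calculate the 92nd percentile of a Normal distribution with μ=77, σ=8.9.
89.5051

We have X ~ Normal(μ=77, σ=8.9).

We want to find x such that P(X ≤ x) = 0.92.

This is the 92nd percentile, which means 92% of values fall below this point.

Using the inverse CDF (quantile function):
x = F⁻¹(0.92) = 89.5051

Verification: P(X ≤ 89.5051) = 0.92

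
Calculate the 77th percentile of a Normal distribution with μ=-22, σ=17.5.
-9.0702

We have X ~ Normal(μ=-22, σ=17.5).

We want to find x such that P(X ≤ x) = 0.77.

This is the 77th percentile, which means 77% of values fall below this point.

Using the inverse CDF (quantile function):
x = F⁻¹(0.77) = -9.0702

Verification: P(X ≤ -9.0702) = 0.77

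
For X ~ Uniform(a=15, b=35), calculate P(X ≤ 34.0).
0.950000

We have X ~ Uniform(a=15, b=35).

The CDF gives us P(X ≤ k).

Using the CDF:
P(X ≤ 34.0) = 0.950000

This means there's approximately a 95.0% chance that X is at most 34.0.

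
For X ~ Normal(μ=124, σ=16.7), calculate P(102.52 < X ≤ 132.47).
0.594806

We have X ~ Normal(μ=124, σ=16.7).

To find P(102.52 < X ≤ 132.47), we use:
P(102.52 < X ≤ 132.47) = P(X ≤ 132.47) - P(X ≤ 102.52)
                 = F(132.47) - F(102.52)
                 = 0.693988 - 0.099182
                 = 0.594806

So there's approximately a 59.5% chance that X falls in this range.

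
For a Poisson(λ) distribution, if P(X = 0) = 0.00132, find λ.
λ = 6.6301

For a Poisson(λ) distribution, the PMF at 0 is:
P(X = 0) = λ^0 e^(-λ) / 0! = e^(-λ)

Given P(X = 0) = 0.00132:
e^(-λ) = 0.00132
-λ = ln(0.00132)
λ = -ln(0.00132) = 6.6301

Verification: e^(-6.6301) = 0.00132 ✓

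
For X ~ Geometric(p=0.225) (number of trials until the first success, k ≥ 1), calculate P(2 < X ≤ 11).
0.540046

We have X ~ Geometric(p=0.225) (number of trials until the first success, k ≥ 1).

To find P(2 < X ≤ 11), we use:
P(2 < X ≤ 11) = P(X ≤ 11) - P(X ≤ 2)
                 = F(11) - F(2)
                 = 0.939421 - 0.399375
                 = 0.540046

So there's approximately a 54.0% chance that X falls in this range.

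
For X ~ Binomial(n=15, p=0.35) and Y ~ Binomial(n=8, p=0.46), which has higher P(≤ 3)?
Y has higher probability (P(Y ≤ 3) = 0.4537 > P(X ≤ 3) = 0.1727)

Compute P(≤ 3) for each distribution:

X ~ Binomial(n=15, p=0.35):
P(X ≤ 3) = 0.1727

Y ~ Binomial(n=8, p=0.46):
P(Y ≤ 3) = 0.4537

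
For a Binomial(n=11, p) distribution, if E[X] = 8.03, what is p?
p = 0.73

For a Binomial(n, p) distribution:
E[X] = n × p

Given n = 11 and E[X] = 8.03:
8.03 = 11 × p
p = 8.03 / 11 = 0.73

Verification: Binomial(11, 0.73) has E[X] = 8.03 ✓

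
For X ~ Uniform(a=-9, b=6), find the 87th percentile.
4.0500

We have X ~ Uniform(a=-9, b=6).

We want to find x such that P(X ≤ x) = 0.87.

This is the 87th percentile, which means 87% of values fall below this point.

Using the inverse CDF (quantile function):
x = F⁻¹(0.87) = 4.0500

Verification: P(X ≤ 4.0500) = 0.87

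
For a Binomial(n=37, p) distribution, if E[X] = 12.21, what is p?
p = 0.33

For a Binomial(n, p) distribution:
E[X] = n × p

Given n = 37 and E[X] = 12.21:
12.21 = 37 × p
p = 12.21 / 37 = 0.33

Verification: Binomial(37, 0.33) has E[X] = 12.21 ✓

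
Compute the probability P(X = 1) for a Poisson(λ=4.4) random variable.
0.054020

We have X ~ Poisson(λ=4.4).

For a Poisson distribution, the PMF gives us the probability of each outcome.

Using the PMF formula:
P(X = 1) = 0.054020

Rounded to 4 decimal places: 0.0540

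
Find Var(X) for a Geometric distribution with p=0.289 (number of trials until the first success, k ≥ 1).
8.5128

We have X ~ Geometric(p=0.289) (number of trials until the first success, k ≥ 1).

For a Geometric distribution with p=0.289 (number of trials until the first success, k ≥ 1):
Var(X) = 8.5128

The variance measures the spread of the distribution around the mean.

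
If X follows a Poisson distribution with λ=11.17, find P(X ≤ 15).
0.898046

We have X ~ Poisson(λ=11.17).

The CDF gives us P(X ≤ k).

Using the CDF:
P(X ≤ 15) = 0.898046

This means there's approximately a 89.8% chance that X is at most 15.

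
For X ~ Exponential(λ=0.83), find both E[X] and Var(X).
E[X] = 1.2048, Var(X) = 1.4516

We have X ~ Exponential(λ=0.83).

For an Exponential distribution with λ=0.83:

Expected value:
E[X] = 1.2048

Variance:
Var(X) = 1.4516

Standard deviation:
σ = √Var(X) = 1.2048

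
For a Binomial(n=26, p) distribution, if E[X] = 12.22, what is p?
p = 0.47

For a Binomial(n, p) distribution:
E[X] = n × p

Given n = 26 and E[X] = 12.22:
12.22 = 26 × p
p = 12.22 / 26 = 0.47

Verification: Binomial(26, 0.47) has E[X] = 12.22 ✓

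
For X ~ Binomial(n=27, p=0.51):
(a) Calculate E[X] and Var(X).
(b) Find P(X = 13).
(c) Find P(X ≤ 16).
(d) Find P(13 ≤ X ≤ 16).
(a) E[X] = 13.7700, Var(X) = 6.7473
(b) P(X = 13) = 0.145697
(c) P(X ≤ 16) = 0.853440
(d) P(13 ≤ X ≤ 16) = 0.540910

We have X ~ Binomial(n=27, p=0.51).

(a) Moments:
E[X] = 13.7700
Var(X) = 6.7473
σ = √Var(X) = 2.5976

(b) Point probability using PMF:
P(X = 13) = 0.145697

(c) Cumulative probability using CDF:
P(X ≤ 16) = F(16) = 0.853440

(d) Range probability:
P(13 ≤ X ≤ 16) = P(X ≤ 16) - P(X ≤ 12)
                   = F(16) - F(12)
                   = 0.853440 - 0.312530
                   = 0.540910

This means approximately 54.1% of outcomes fall in the interval [13, 16].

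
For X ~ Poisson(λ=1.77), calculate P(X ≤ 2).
0.738640

We have X ~ Poisson(λ=1.77).

The CDF gives us P(X ≤ k).

Using the CDF:
P(X ≤ 2) = 0.738640

This means there's approximately a 73.9% chance that X is at most 2.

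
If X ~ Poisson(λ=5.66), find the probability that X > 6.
0.339265

We have X ~ Poisson(λ=5.66).

P(X > 6) = 1 - P(X ≤ 6)
                = 1 - F(6)
                = 1 - 0.660735
                = 0.339265

So there's approximately a 33.9% chance that X exceeds 6.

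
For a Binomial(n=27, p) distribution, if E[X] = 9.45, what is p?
p = 0.35

For a Binomial(n, p) distribution:
E[X] = n × p

Given n = 27 and E[X] = 9.45:
9.45 = 27 × p
p = 9.45 / 27 = 0.35

Verification: Binomial(27, 0.35) has E[X] = 9.45 ✓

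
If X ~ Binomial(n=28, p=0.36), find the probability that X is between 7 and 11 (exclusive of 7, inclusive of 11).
0.561263

We have X ~ Binomial(n=28, p=0.36).

To find P(7 < X ≤ 11), we use:
P(7 < X ≤ 11) = P(X ≤ 11) - P(X ≤ 7)
                 = F(11) - F(7)
                 = 0.715914 - 0.154651
                 = 0.561263

So there's approximately a 56.1% chance that X falls in this range.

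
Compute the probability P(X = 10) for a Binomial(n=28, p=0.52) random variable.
0.034707

We have X ~ Binomial(n=28, p=0.52).

For a Binomial distribution, the PMF gives us the probability of each outcome.

Using the PMF formula:
P(X = 10) = 0.034707

Rounded to 4 decimal places: 0.0347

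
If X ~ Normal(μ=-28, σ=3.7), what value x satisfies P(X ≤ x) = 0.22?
-30.8571

We have X ~ Normal(μ=-28, σ=3.7).

We want to find x such that P(X ≤ x) = 0.22.

This is the 22nd percentile, which means 22% of values fall below this point.

Using the inverse CDF (quantile function):
x = F⁻¹(0.22) = -30.8571

Verification: P(X ≤ -30.8571) = 0.22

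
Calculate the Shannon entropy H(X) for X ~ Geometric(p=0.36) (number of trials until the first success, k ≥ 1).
1.8151 nats

We have X ~ Geometric(p=0.36) (number of trials until the first success, k ≥ 1).

The Shannon entropy measures the uncertainty or information content of the distribution.

For a Geometric distribution with p=0.36 (number of trials until the first success, k ≥ 1):
H(X) = 1.8151 nats

(In bits, this would be 2.6186 bits.)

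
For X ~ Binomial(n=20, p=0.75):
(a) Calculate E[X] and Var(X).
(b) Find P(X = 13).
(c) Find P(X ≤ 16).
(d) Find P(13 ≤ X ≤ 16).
(a) E[X] = 15.0000, Var(X) = 3.7500
(b) P(X = 13) = 0.112406
(c) P(X ≤ 16) = 0.774844
(d) P(13 ≤ X ≤ 16) = 0.673032

We have X ~ Binomial(n=20, p=0.75).

(a) Moments:
E[X] = 15.0000
Var(X) = 3.7500
σ = √Var(X) = 1.9365

(b) Point probability using PMF:
P(X = 13) = 0.112406

(c) Cumulative probability using CDF:
P(X ≤ 16) = F(16) = 0.774844

(d) Range probability:
P(13 ≤ X ≤ 16) = P(X ≤ 16) - P(X ≤ 12)
                   = F(16) - F(12)
                   = 0.774844 - 0.101812
                   = 0.673032

This means approximately 67.3% of outcomes fall in the interval [13, 16].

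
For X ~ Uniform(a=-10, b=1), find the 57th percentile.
-3.7300

We have X ~ Uniform(a=-10, b=1).

We want to find x such that P(X ≤ x) = 0.57.

This is the 57th percentile, which means 57% of values fall below this point.

Using the inverse CDF (quantile function):
x = F⁻¹(0.57) = -3.7300

Verification: P(X ≤ -3.7300) = 0.57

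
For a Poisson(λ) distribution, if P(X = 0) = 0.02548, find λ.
λ = 3.6699

For a Poisson(λ) distribution, the PMF at 0 is:
P(X = 0) = λ^0 e^(-λ) / 0! = e^(-λ)

Given P(X = 0) = 0.02548:
e^(-λ) = 0.02548
-λ = ln(0.02548)
λ = -ln(0.02548) = 3.6699

Verification: e^(-3.6699) = 0.02548 ✓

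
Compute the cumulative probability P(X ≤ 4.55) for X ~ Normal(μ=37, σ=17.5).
0.031849

We have X ~ Normal(μ=37, σ=17.5).

The CDF gives us P(X ≤ k).

Using the CDF:
P(X ≤ 4.55) = 0.031849

This means there's approximately a 3.2% chance that X is at most 4.55.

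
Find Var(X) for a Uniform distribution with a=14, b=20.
3.0000

We have X ~ Uniform(a=14, b=20).

For a Uniform distribution with a=14, b=20:
Var(X) = 3.0000

The variance measures the spread of the distribution around the mean.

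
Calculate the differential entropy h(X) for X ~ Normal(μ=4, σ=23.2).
4.5631 nats

We have X ~ Normal(μ=4, σ=23.2).

The differential entropy measures the uncertainty or information content of the distribution.

For a Normal distribution with μ=4, σ=23.2:
h(X) = 4.5631 nats

(In bits, this would be 6.5831 bits.)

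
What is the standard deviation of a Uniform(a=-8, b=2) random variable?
2.8868

We have X ~ Uniform(a=-8, b=2).

For a Uniform distribution with a=-8, b=2:
σ = √Var(X) = 2.8868

The standard deviation is the square root of the variance.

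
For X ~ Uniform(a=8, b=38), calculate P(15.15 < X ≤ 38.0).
0.761667

We have X ~ Uniform(a=8, b=38).

To find P(15.15 < X ≤ 38.0), we use:
P(15.15 < X ≤ 38.0) = P(X ≤ 38.0) - P(X ≤ 15.15)
                 = F(38.0) - F(15.15)
                 = 1.000000 - 0.238333
                 = 0.761667

So there's approximately a 76.2% chance that X falls in this range.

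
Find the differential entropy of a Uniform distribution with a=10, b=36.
3.2581 nats

We have X ~ Uniform(a=10, b=36).

The differential entropy measures the uncertainty or information content of the distribution.

For a Uniform distribution with a=10, b=36:
h(X) = 3.2581 nats

(In bits, this would be 4.7004 bits.)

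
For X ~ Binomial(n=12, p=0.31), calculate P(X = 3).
0.232354

We have X ~ Binomial(n=12, p=0.31).

For a Binomial distribution, the PMF gives us the probability of each outcome.

Using the PMF formula:
P(X = 3) = 0.232354

Rounded to 4 decimal places: 0.2324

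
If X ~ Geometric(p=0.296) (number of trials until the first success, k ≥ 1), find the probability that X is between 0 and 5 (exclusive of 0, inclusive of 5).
0.827073

We have X ~ Geometric(p=0.296) (number of trials until the first success, k ≥ 1).

To find P(0 < X ≤ 5), we use:
P(0 < X ≤ 5) = P(X ≤ 5) - P(X ≤ 0)
                 = F(5) - F(0)
                 = 0.827073 - 0.000000
                 = 0.827073

So there's approximately a 82.7% chance that X falls in this range.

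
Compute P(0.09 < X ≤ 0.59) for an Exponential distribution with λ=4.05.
0.602868

We have X ~ Exponential(λ=4.05).

To find P(0.09 < X ≤ 0.59), we use:
P(0.09 < X ≤ 0.59) = P(X ≤ 0.59) - P(X ≤ 0.09)
                 = F(0.59) - F(0.09)
                 = 0.908324 - 0.305456
                 = 0.602868

So there's approximately a 60.3% chance that X falls in this range.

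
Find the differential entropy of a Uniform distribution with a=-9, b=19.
3.3322 nats

We have X ~ Uniform(a=-9, b=19).

The differential entropy measures the uncertainty or information content of the distribution.

For a Uniform distribution with a=-9, b=19:
h(X) = 3.3322 nats

(In bits, this would be 4.8074 bits.)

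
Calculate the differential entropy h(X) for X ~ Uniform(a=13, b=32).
2.9444 nats

We have X ~ Uniform(a=13, b=32).

The differential entropy measures the uncertainty or information content of the distribution.

For a Uniform distribution with a=13, b=32:
h(X) = 2.9444 nats

(In bits, this would be 4.2479 bits.)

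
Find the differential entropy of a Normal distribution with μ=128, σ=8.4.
3.5472 nats

We have X ~ Normal(μ=128, σ=8.4).

The differential entropy measures the uncertainty or information content of the distribution.

For a Normal distribution with μ=128, σ=8.4:
h(X) = 3.5472 nats

(In bits, this would be 5.1175 bits.)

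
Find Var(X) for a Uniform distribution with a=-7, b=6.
14.0833

We have X ~ Uniform(a=-7, b=6).

For a Uniform distribution with a=-7, b=6:
Var(X) = 14.0833

The variance measures the spread of the distribution around the mean.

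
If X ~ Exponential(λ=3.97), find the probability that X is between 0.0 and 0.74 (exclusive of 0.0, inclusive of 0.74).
0.947018

We have X ~ Exponential(λ=3.97).

To find P(0.0 < X ≤ 0.74), we use:
P(0.0 < X ≤ 0.74) = P(X ≤ 0.74) - P(X ≤ 0.0)
                 = F(0.74) - F(0.0)
                 = 0.947018 - 0.000000
                 = 0.947018

So there's approximately a 94.7% chance that X falls in this range.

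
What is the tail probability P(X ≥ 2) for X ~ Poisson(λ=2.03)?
0.602053

We have X ~ Poisson(λ=2.03).

For discrete distributions, P(X ≥ 2) = 1 - P(X ≤ 1).

P(X ≤ 1) = 0.397947
P(X ≥ 2) = 1 - 0.397947 = 0.602053

So there's approximately a 60.2% chance that X is at least 2.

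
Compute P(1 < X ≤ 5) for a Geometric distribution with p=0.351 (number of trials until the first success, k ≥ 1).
0.533861

We have X ~ Geometric(p=0.351) (number of trials until the first success, k ≥ 1).

To find P(1 < X ≤ 5), we use:
P(1 < X ≤ 5) = P(X ≤ 5) - P(X ≤ 1)
                 = F(5) - F(1)
                 = 0.884861 - 0.351000
                 = 0.533861

So there's approximately a 53.4% chance that X falls in this range.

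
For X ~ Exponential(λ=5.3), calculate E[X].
0.1887

We have X ~ Exponential(λ=5.3).

For an Exponential distribution with λ=5.3:
E[X] = 0.1887

This is the expected (average) value of X.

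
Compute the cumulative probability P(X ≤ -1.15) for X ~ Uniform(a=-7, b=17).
0.243750

We have X ~ Uniform(a=-7, b=17).

The CDF gives us P(X ≤ k).

Using the CDF:
P(X ≤ -1.15) = 0.243750

This means there's approximately a 24.4% chance that X is at most -1.15.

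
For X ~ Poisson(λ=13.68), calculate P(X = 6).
0.010424

We have X ~ Poisson(λ=13.68).

For a Poisson distribution, the PMF gives us the probability of each outcome.

Using the PMF formula:
P(X = 6) = 0.010424

Rounded to 4 decimal places: 0.0104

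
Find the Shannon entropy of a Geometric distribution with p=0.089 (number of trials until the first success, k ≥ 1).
3.3732 nats

We have X ~ Geometric(p=0.089) (number of trials until the first success, k ≥ 1).

The Shannon entropy measures the uncertainty or information content of the distribution.

For a Geometric distribution with p=0.089 (number of trials until the first success, k ≥ 1):
H(X) = 3.3732 nats

(In bits, this would be 4.8666 bits.)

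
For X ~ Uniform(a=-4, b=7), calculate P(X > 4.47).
0.230000

We have X ~ Uniform(a=-4, b=7).

P(X > 4.47) = 1 - P(X ≤ 4.47)
                = 1 - F(4.47)
                = 1 - 0.770000
                = 0.230000

So there's approximately a 23.0% chance that X exceeds 4.47.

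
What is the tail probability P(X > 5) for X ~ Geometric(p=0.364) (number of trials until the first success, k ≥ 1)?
0.104060

We have X ~ Geometric(p=0.364) (number of trials until the first success, k ≥ 1).

P(X > 5) = 1 - P(X ≤ 5)
                = 1 - F(5)
                = 1 - 0.895940
                = 0.104060

So there's approximately a 10.4% chance that X exceeds 5.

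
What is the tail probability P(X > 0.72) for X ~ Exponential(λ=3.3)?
0.092922

We have X ~ Exponential(λ=3.3).

P(X > 0.72) = 1 - P(X ≤ 0.72)
                = 1 - F(0.72)
                = 1 - 0.907078
                = 0.092922

So there's approximately a 9.3% chance that X exceeds 0.72.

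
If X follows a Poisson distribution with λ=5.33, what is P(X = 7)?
0.117455

We have X ~ Poisson(λ=5.33).

For a Poisson distribution, the PMF gives us the probability of each outcome.

Using the PMF formula:
P(X = 7) = 0.117455

Rounded to 4 decimal places: 0.1175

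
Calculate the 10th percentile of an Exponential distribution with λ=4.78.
0.0220

We have X ~ Exponential(λ=4.78).

We want to find x such that P(X ≤ x) = 0.1.

This is the 10th percentile, which means 10% of values fall below this point.

Using the inverse CDF (quantile function):
x = F⁻¹(0.1) = 0.0220

Verification: P(X ≤ 0.0220) = 0.1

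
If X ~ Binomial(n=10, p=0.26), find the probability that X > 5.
0.023915

We have X ~ Binomial(n=10, p=0.26).

P(X > 5) = 1 - P(X ≤ 5)
                = 1 - F(5)
                = 1 - 0.976085
                = 0.023915

So there's approximately a 2.4% chance that X exceeds 5.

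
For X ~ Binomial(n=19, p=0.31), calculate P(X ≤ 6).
0.629453

We have X ~ Binomial(n=19, p=0.31).

The CDF gives us P(X ≤ k).

Using the CDF:
P(X ≤ 6) = 0.629453

This means there's approximately a 62.9% chance that X is at most 6.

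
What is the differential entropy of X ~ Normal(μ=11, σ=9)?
3.6162 nats

We have X ~ Normal(μ=11, σ=9).

The differential entropy measures the uncertainty or information content of the distribution.

For a Normal distribution with μ=11, σ=9:
h(X) = 3.6162 nats

(In bits, this would be 5.2170 bits.)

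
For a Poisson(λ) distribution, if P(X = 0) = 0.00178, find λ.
λ = 6.3311

For a Poisson(λ) distribution, the PMF at 0 is:
P(X = 0) = λ^0 e^(-λ) / 0! = e^(-λ)

Given P(X = 0) = 0.00178:
e^(-λ) = 0.00178
-λ = ln(0.00178)
λ = -ln(0.00178) = 6.3311

Verification: e^(-6.3311) = 0.00178 ✓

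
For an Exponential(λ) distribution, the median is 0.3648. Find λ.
λ = 1.9001

For X ~ Exponential(λ), the CDF is F(x) = 1 - e^(-λx).
The median m satisfies F(m) = 0.5:
1 - e^(-λm) = 0.5
e^(-λm) = 0.5
λm = ln(2)
m = ln(2) / λ

Given m = 0.3648:
λ = ln(2) / 0.3648 = 0.693147 / 0.3648 = 1.9001

Verification: ln(2) / 1.9001 = 0.3648 ✓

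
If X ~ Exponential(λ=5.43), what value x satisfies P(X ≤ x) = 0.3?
0.0657

We have X ~ Exponential(λ=5.43).

We want to find x such that P(X ≤ x) = 0.3.

This is the 30th percentile, which means 30% of values fall below this point.

Using the inverse CDF (quantile function):
x = F⁻¹(0.3) = 0.0657

Verification: P(X ≤ 0.0657) = 0.3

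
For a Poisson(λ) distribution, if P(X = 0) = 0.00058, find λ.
λ = 7.4525

For a Poisson(λ) distribution, the PMF at 0 is:
P(X = 0) = λ^0 e^(-λ) / 0! = e^(-λ)

Given P(X = 0) = 0.00058:
e^(-λ) = 0.00058
-λ = ln(0.00058)
λ = -ln(0.00058) = 7.4525

Verification: e^(-7.4525) = 0.00058 ✓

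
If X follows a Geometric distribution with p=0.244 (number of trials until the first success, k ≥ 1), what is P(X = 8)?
0.034438

We have X ~ Geometric(p=0.244) (number of trials until the first success, k ≥ 1).

For a Geometric distribution, the PMF gives us the probability of each outcome.

Using the PMF formula:
P(X = 8) = 0.034438

Rounded to 4 decimal places: 0.0344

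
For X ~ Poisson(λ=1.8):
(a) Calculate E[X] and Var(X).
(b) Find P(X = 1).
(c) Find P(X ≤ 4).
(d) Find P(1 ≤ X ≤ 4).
(a) E[X] = 1.8000, Var(X) = 1.8000
(b) P(X = 1) = 0.297538
(c) P(X ≤ 4) = 0.963593
(d) P(1 ≤ X ≤ 4) = 0.798294

We have X ~ Poisson(λ=1.8).

(a) Moments:
E[X] = 1.8000
Var(X) = 1.8000
σ = √Var(X) = 1.3416

(b) Point probability using PMF:
P(X = 1) = 0.297538

(c) Cumulative probability using CDF:
P(X ≤ 4) = F(4) = 0.963593

(d) Range probability:
P(1 ≤ X ≤ 4) = P(X ≤ 4) - P(X ≤ 0)
                   = F(4) - F(0)
                   = 0.963593 - 0.165299
                   = 0.798294

This means approximately 79.8% of outcomes fall in the interval [1, 4].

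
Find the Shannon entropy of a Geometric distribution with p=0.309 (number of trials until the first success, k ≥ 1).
2.0010 nats

We have X ~ Geometric(p=0.309) (number of trials until the first success, k ≥ 1).

The Shannon entropy measures the uncertainty or information content of the distribution.

For a Geometric distribution with p=0.309 (number of trials until the first success, k ≥ 1):
H(X) = 2.0010 nats

(In bits, this would be 2.8868 bits.)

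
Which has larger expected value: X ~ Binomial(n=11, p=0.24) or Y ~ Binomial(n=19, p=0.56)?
Y has larger mean (10.6400 > 2.6400)

Compute the expected value for each distribution:

X ~ Binomial(n=11, p=0.24):
E[X] = 2.6400

Y ~ Binomial(n=19, p=0.56):
E[Y] = 10.6400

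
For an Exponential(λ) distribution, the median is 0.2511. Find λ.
λ = 2.7604

For X ~ Exponential(λ), the CDF is F(x) = 1 - e^(-λx).
The median m satisfies F(m) = 0.5:
1 - e^(-λm) = 0.5
e^(-λm) = 0.5
λm = ln(2)
m = ln(2) / λ

Given m = 0.2511:
λ = ln(2) / 0.2511 = 0.693147 / 0.2511 = 2.7604

Verification: ln(2) / 2.7604 = 0.2511 ✓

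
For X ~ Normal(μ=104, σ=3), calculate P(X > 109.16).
0.042716

We have X ~ Normal(μ=104, σ=3).

P(X > 109.16) = 1 - P(X ≤ 109.16)
                = 1 - F(109.16)
                = 1 - 0.957284
                = 0.042716

So there's approximately a 4.3% chance that X exceeds 109.16.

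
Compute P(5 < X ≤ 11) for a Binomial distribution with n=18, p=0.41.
0.790097

We have X ~ Binomial(n=18, p=0.41).

To find P(5 < X ≤ 11), we use:
P(5 < X ≤ 11) = P(X ≤ 11) - P(X ≤ 5)
                 = F(11) - F(5)
                 = 0.974961 - 0.184864
                 = 0.790097

So there's approximately a 79.0% chance that X falls in this range.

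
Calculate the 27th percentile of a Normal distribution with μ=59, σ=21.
46.1309

We have X ~ Normal(μ=59, σ=21).

We want to find x such that P(X ≤ x) = 0.27.

This is the 27th percentile, which means 27% of values fall below this point.

Using the inverse CDF (quantile function):
x = F⁻¹(0.27) = 46.1309

Verification: P(X ≤ 46.1309) = 0.27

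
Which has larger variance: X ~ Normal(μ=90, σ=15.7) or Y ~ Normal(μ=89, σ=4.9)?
X has larger variance (246.4900 > 24.0100)

Compute the variance for each distribution:

X ~ Normal(μ=90, σ=15.7):
Var(X) = 246.4900

Y ~ Normal(μ=89, σ=4.9):
Var(Y) = 24.0100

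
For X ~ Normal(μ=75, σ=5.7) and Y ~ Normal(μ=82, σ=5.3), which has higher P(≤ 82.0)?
X has higher probability (P(X ≤ 82.0) = 0.8903 > P(Y ≤ 82.0) = 0.5000)

Compute P(≤ 82.0) for each distribution:

X ~ Normal(μ=75, σ=5.7):
P(X ≤ 82.0) = 0.8903

Y ~ Normal(μ=82, σ=5.3):
P(Y ≤ 82.0) = 0.5000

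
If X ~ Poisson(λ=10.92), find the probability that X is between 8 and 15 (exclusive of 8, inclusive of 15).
0.672436

We have X ~ Poisson(λ=10.92).

To find P(8 < X ≤ 15), we use:
P(8 < X ≤ 15) = P(X ≤ 15) - P(X ≤ 8)
                 = F(15) - F(8)
                 = 0.911602 - 0.239166
                 = 0.672436

So there's approximately a 67.2% chance that X falls in this range.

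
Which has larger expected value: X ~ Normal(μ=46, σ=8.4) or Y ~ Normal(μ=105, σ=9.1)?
Y has larger mean (105.0000 > 46.0000)

Compute the expected value for each distribution:

X ~ Normal(μ=46, σ=8.4):
E[X] = 46.0000

Y ~ Normal(μ=105, σ=9.1):
E[Y] = 105.0000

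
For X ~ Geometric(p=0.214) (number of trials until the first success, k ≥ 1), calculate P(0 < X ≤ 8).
0.854327

We have X ~ Geometric(p=0.214) (number of trials until the first success, k ≥ 1).

To find P(0 < X ≤ 8), we use:
P(0 < X ≤ 8) = P(X ≤ 8) - P(X ≤ 0)
                 = F(8) - F(0)
                 = 0.854327 - 0.000000
                 = 0.854327

So there's approximately a 85.4% chance that X falls in this range.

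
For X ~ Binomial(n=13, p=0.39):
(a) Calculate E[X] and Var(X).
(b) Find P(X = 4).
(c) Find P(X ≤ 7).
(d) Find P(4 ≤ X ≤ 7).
(a) E[X] = 5.0700, Var(X) = 3.0927
(b) P(X = 4) = 0.193434
(c) P(X ≤ 7) = 0.914851
(d) P(4 ≤ X ≤ 7) = 0.727130

We have X ~ Binomial(n=13, p=0.39).

(a) Moments:
E[X] = 5.0700
Var(X) = 3.0927
σ = √Var(X) = 1.7586

(b) Point probability using PMF:
P(X = 4) = 0.193434

(c) Cumulative probability using CDF:
P(X ≤ 7) = F(7) = 0.914851

(d) Range probability:
P(4 ≤ X ≤ 7) = P(X ≤ 7) - P(X ≤ 3)
                   = F(7) - F(3)
                   = 0.914851 - 0.187721
                   = 0.727130

This means approximately 72.7% of outcomes fall in the interval [4, 7].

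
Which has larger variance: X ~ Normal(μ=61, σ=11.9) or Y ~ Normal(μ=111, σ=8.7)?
X has larger variance (141.6100 > 75.6900)

Compute the variance for each distribution:

X ~ Normal(μ=61, σ=11.9):
Var(X) = 141.6100

Y ~ Normal(μ=111, σ=8.7):
Var(Y) = 75.6900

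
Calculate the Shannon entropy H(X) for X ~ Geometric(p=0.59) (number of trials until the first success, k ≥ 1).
1.1472 nats

We have X ~ Geometric(p=0.59) (number of trials until the first success, k ≥ 1).

The Shannon entropy measures the uncertainty or information content of the distribution.

For a Geometric distribution with p=0.59 (number of trials until the first success, k ≥ 1):
H(X) = 1.1472 nats

(In bits, this would be 1.6551 bits.)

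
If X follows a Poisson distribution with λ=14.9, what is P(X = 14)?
0.103089

We have X ~ Poisson(λ=14.9).

For a Poisson distribution, the PMF gives us the probability of each outcome.

Using the PMF formula:
P(X = 14) = 0.103089

Rounded to 4 decimal places: 0.1031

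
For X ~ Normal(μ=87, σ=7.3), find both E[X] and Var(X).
E[X] = 87.0000, Var(X) = 53.2900

We have X ~ Normal(μ=87, σ=7.3).

For a Normal distribution with μ=87, σ=7.3:

Expected value:
E[X] = 87.0000

Variance:
Var(X) = 53.2900

Standard deviation:
σ = √Var(X) = 7.3000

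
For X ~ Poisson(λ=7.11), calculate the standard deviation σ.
2.6665

We have X ~ Poisson(λ=7.11).

For a Poisson distribution with λ=7.11:
σ = √Var(X) = 2.6665

The standard deviation is the square root of the variance.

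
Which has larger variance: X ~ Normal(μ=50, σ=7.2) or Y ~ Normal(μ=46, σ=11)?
Y has larger variance (121.0000 > 51.8400)

Compute the variance for each distribution:

X ~ Normal(μ=50, σ=7.2):
Var(X) = 51.8400

Y ~ Normal(μ=46, σ=11):
Var(Y) = 121.0000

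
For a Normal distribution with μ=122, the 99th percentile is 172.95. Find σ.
σ = 21.9013

For X ~ Normal(μ, σ), the p-th percentile satisfies x = μ + z_p × σ,
where z_p = Φ⁻¹(p) is the standard normal quantile.

Step 1: z_{0.99} = Φ⁻¹(0.99) = 2.3263

Step 2: Solve for σ:
172.95 = 122 + 2.3263 × σ
σ = (172.95 - 122) / 2.3263
σ = 50.95 / 2.3263
σ = 21.9013

Verification: μ + z × σ = 122 + 2.3263 × 21.9013 = 172.95 ✓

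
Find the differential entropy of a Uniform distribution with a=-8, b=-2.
1.7918 nats

We have X ~ Uniform(a=-8, b=-2).

The differential entropy measures the uncertainty or information content of the distribution.

For a Uniform distribution with a=-8, b=-2:
h(X) = 1.7918 nats

(In bits, this would be 2.5850 bits.)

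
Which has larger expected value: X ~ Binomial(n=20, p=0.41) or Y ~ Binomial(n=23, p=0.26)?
X has larger mean (8.2000 > 5.9800)

Compute the expected value for each distribution:

X ~ Binomial(n=20, p=0.41):
E[X] = 8.2000

Y ~ Binomial(n=23, p=0.26):
E[Y] = 5.9800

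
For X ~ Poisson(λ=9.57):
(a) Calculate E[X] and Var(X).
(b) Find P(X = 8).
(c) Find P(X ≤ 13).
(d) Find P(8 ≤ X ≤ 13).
(a) E[X] = 9.5700, Var(X) = 9.5700
(b) P(X = 8) = 0.121780
(c) P(X ≤ 13) = 0.893761
(d) P(8 ≤ X ≤ 13) = 0.632291

We have X ~ Poisson(λ=9.57).

(a) Moments:
E[X] = 9.5700
Var(X) = 9.5700
σ = √Var(X) = 3.0935

(b) Point probability using PMF:
P(X = 8) = 0.121780

(c) Cumulative probability using CDF:
P(X ≤ 13) = F(13) = 0.893761

(d) Range probability:
P(8 ≤ X ≤ 13) = P(X ≤ 13) - P(X ≤ 7)
                   = F(13) - F(7)
                   = 0.893761 - 0.261470
                   = 0.632291

This means approximately 63.2% of outcomes fall in the interval [8, 13].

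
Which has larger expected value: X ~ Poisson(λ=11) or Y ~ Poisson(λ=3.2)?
X has larger mean (11.0000 > 3.2000)

Compute the expected value for each distribution:

X ~ Poisson(λ=11):
E[X] = 11.0000

Y ~ Poisson(λ=3.2):
E[Y] = 3.2000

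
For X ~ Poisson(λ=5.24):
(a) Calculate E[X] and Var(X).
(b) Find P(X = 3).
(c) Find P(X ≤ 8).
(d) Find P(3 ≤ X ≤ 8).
(a) E[X] = 5.2400, Var(X) = 5.2400
(b) P(X = 3) = 0.127098
(c) P(X ≤ 8) = 0.915108
(d) P(3 ≤ X ≤ 8) = 0.809268

We have X ~ Poisson(λ=5.24).

(a) Moments:
E[X] = 5.2400
Var(X) = 5.2400
σ = √Var(X) = 2.2891

(b) Point probability using PMF:
P(X = 3) = 0.127098

(c) Cumulative probability using CDF:
P(X ≤ 8) = F(8) = 0.915108

(d) Range probability:
P(3 ≤ X ≤ 8) = P(X ≤ 8) - P(X ≤ 2)
                   = F(8) - F(2)
                   = 0.915108 - 0.105840
                   = 0.809268

This means approximately 80.9% of outcomes fall in the interval [3, 8].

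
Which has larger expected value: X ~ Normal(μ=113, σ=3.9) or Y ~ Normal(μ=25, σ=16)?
X has larger mean (113.0000 > 25.0000)

Compute the expected value for each distribution:

X ~ Normal(μ=113, σ=3.9):
E[X] = 113.0000

Y ~ Normal(μ=25, σ=16):
E[Y] = 25.0000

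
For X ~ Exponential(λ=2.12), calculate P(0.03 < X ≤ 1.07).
0.834903

We have X ~ Exponential(λ=2.12).

To find P(0.03 < X ≤ 1.07), we use:
P(0.03 < X ≤ 1.07) = P(X ≤ 1.07) - P(X ≤ 0.03)
                 = F(1.07) - F(0.03)
                 = 0.896522 - 0.061620
                 = 0.834903

So there's approximately a 83.5% chance that X falls in this range.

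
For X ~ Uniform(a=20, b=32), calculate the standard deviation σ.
3.4641

We have X ~ Uniform(a=20, b=32).

For a Uniform distribution with a=20, b=32:
σ = √Var(X) = 3.4641

The standard deviation is the square root of the variance.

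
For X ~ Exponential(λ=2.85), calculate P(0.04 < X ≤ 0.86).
0.806051

We have X ~ Exponential(λ=2.85).

To find P(0.04 < X ≤ 0.86), we use:
P(0.04 < X ≤ 0.86) = P(X ≤ 0.86) - P(X ≤ 0.04)
                 = F(0.86) - F(0.04)
                 = 0.913793 - 0.107742
                 = 0.806051

So there's approximately a 80.6% chance that X falls in this range.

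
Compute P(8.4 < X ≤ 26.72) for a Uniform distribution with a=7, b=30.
0.796522

We have X ~ Uniform(a=7, b=30).

To find P(8.4 < X ≤ 26.72), we use:
P(8.4 < X ≤ 26.72) = P(X ≤ 26.72) - P(X ≤ 8.4)
                 = F(26.72) - F(8.4)
                 = 0.857391 - 0.060870
                 = 0.796522

So there's approximately a 79.7% chance that X falls in this range.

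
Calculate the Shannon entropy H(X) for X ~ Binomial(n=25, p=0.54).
2.3318 nats

We have X ~ Binomial(n=25, p=0.54).

The Shannon entropy measures the uncertainty or information content of the distribution.

For a Binomial distribution with n=25, p=0.54:
H(X) = 2.3318 nats

(In bits, this would be 3.3640 bits.)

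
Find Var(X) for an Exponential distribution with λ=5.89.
0.0288

We have X ~ Exponential(λ=5.89).

For an Exponential distribution with λ=5.89:
Var(X) = 0.0288

The variance measures the spread of the distribution around the mean.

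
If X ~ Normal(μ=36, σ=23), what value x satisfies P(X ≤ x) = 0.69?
47.4046

We have X ~ Normal(μ=36, σ=23).

We want to find x such that P(X ≤ x) = 0.69.

This is the 69th percentile, which means 69% of values fall below this point.

Using the inverse CDF (quantile function):
x = F⁻¹(0.69) = 47.4046

Verification: P(X ≤ 47.4046) = 0.69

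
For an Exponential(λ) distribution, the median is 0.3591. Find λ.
λ = 1.9302

For X ~ Exponential(λ), the CDF is F(x) = 1 - e^(-λx).
The median m satisfies F(m) = 0.5:
1 - e^(-λm) = 0.5
e^(-λm) = 0.5
λm = ln(2)
m = ln(2) / λ

Given m = 0.3591:
λ = ln(2) / 0.3591 = 0.693147 / 0.3591 = 1.9302

Verification: ln(2) / 1.9302 = 0.3591 ✓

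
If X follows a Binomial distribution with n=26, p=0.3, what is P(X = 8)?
0.166914

We have X ~ Binomial(n=26, p=0.3).

For a Binomial distribution, the PMF gives us the probability of each outcome.

Using the PMF formula:
P(X = 8) = 0.166914

Rounded to 4 decimal places: 0.1669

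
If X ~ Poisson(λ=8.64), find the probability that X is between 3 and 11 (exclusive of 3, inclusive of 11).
0.809155

We have X ~ Poisson(λ=8.64).

To find P(3 < X ≤ 11), we use:
P(3 < X ≤ 11) = P(X ≤ 11) - P(X ≤ 3)
                 = F(11) - F(3)
                 = 0.836477 - 0.027322
                 = 0.809155

So there's approximately a 80.9% chance that X falls in this range.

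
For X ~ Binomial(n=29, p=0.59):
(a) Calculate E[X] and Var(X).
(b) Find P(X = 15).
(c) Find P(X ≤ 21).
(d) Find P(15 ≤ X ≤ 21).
(a) E[X] = 17.1100, Var(X) = 7.0151
(b) P(X = 15) = 0.107494
(c) P(X ≤ 21) = 0.954316
(d) P(15 ≤ X ≤ 21) = 0.792202

We have X ~ Binomial(n=29, p=0.59).

(a) Moments:
E[X] = 17.1100
Var(X) = 7.0151
σ = √Var(X) = 2.6486

(b) Point probability using PMF:
P(X = 15) = 0.107494

(c) Cumulative probability using CDF:
P(X ≤ 21) = F(21) = 0.954316

(d) Range probability:
P(15 ≤ X ≤ 21) = P(X ≤ 21) - P(X ≤ 14)
                   = F(21) - F(14)
                   = 0.954316 - 0.162114
                   = 0.792202

This means approximately 79.2% of outcomes fall in the interval [15, 21].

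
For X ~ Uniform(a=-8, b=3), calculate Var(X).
10.0833

We have X ~ Uniform(a=-8, b=3).

For a Uniform distribution with a=-8, b=3:
Var(X) = 10.0833

The variance measures the spread of the distribution around the mean.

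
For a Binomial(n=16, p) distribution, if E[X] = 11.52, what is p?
p = 0.72

For a Binomial(n, p) distribution:
E[X] = n × p

Given n = 16 and E[X] = 11.52:
11.52 = 16 × p
p = 11.52 / 16 = 0.72

Verification: Binomial(16, 0.72) has E[X] = 11.52 ✓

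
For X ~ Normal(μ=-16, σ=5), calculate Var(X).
25.0000

We have X ~ Normal(μ=-16, σ=5).

For a Normal distribution with μ=-16, σ=5:
Var(X) = 25.0000

The variance measures the spread of the distribution around the mean.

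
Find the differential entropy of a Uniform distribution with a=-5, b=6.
2.3979 nats

We have X ~ Uniform(a=-5, b=6).

The differential entropy measures the uncertainty or information content of the distribution.

For a Uniform distribution with a=-5, b=6:
h(X) = 2.3979 nats

(In bits, this would be 3.4594 bits.)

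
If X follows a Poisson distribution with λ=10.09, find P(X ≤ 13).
0.857814

We have X ~ Poisson(λ=10.09).

The CDF gives us P(X ≤ k).

Using the CDF:
P(X ≤ 13) = 0.857814

This means there's approximately a 85.8% chance that X is at most 13.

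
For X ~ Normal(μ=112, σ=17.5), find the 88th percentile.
132.5623

We have X ~ Normal(μ=112, σ=17.5).

We want to find x such that P(X ≤ x) = 0.88.

This is the 88th percentile, which means 88% of values fall below this point.

Using the inverse CDF (quantile function):
x = F⁻¹(0.88) = 132.5623

Verification: P(X ≤ 132.5623) = 0.88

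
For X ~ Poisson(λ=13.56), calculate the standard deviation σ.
3.6824

We have X ~ Poisson(λ=13.56).

For a Poisson distribution with λ=13.56:
σ = √Var(X) = 3.6824

The standard deviation is the square root of the variance.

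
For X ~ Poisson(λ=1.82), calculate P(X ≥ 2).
0.543087

We have X ~ Poisson(λ=1.82).

For discrete distributions, P(X ≥ 2) = 1 - P(X ≤ 1).

P(X ≤ 1) = 0.456913
P(X ≥ 2) = 1 - 0.456913 = 0.543087

So there's approximately a 54.3% chance that X is at least 2.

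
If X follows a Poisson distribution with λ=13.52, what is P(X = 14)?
0.105100

We have X ~ Poisson(λ=13.52).

For a Poisson distribution, the PMF gives us the probability of each outcome.

Using the PMF formula:
P(X = 14) = 0.105100

Rounded to 4 decimal places: 0.1051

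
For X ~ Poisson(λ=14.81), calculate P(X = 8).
0.021233

We have X ~ Poisson(λ=14.81).

For a Poisson distribution, the PMF gives us the probability of each outcome.

Using the PMF formula:
P(X = 8) = 0.021233

Rounded to 4 decimal places: 0.0212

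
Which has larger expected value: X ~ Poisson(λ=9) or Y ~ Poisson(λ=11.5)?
Y has larger mean (11.5000 > 9.0000)

Compute the expected value for each distribution:

X ~ Poisson(λ=9):
E[X] = 9.0000

Y ~ Poisson(λ=11.5):
E[Y] = 11.5000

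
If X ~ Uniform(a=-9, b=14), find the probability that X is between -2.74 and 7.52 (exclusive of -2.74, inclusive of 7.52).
0.446087

We have X ~ Uniform(a=-9, b=14).

To find P(-2.74 < X ≤ 7.52), we use:
P(-2.74 < X ≤ 7.52) = P(X ≤ 7.52) - P(X ≤ -2.74)
                 = F(7.52) - F(-2.74)
                 = 0.718261 - 0.272174
                 = 0.446087

So there's approximately a 44.6% chance that X falls in this range.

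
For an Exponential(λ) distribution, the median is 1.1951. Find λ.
λ = 0.5800

For X ~ Exponential(λ), the CDF is F(x) = 1 - e^(-λx).
The median m satisfies F(m) = 0.5:
1 - e^(-λm) = 0.5
e^(-λm) = 0.5
λm = ln(2)
m = ln(2) / λ

Given m = 1.1951:
λ = ln(2) / 1.1951 = 0.693147 / 1.1951 = 0.5800

Verification: ln(2) / 0.5800 = 1.1951 ✓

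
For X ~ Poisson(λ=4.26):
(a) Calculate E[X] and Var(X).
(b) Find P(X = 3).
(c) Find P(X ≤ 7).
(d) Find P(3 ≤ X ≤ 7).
(a) E[X] = 4.2600, Var(X) = 4.2600
(b) P(X = 3) = 0.181963
(c) P(X ≤ 7) = 0.931859
(d) P(3 ≤ X ≤ 7) = 0.729432

We have X ~ Poisson(λ=4.26).

(a) Moments:
E[X] = 4.2600
Var(X) = 4.2600
σ = √Var(X) = 2.0640

(b) Point probability using PMF:
P(X = 3) = 0.181963

(c) Cumulative probability using CDF:
P(X ≤ 7) = F(7) = 0.931859

(d) Range probability:
P(3 ≤ X ≤ 7) = P(X ≤ 7) - P(X ≤ 2)
                   = F(7) - F(2)
                   = 0.931859 - 0.202426
                   = 0.729432

This means approximately 72.9% of outcomes fall in the interval [3, 7].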